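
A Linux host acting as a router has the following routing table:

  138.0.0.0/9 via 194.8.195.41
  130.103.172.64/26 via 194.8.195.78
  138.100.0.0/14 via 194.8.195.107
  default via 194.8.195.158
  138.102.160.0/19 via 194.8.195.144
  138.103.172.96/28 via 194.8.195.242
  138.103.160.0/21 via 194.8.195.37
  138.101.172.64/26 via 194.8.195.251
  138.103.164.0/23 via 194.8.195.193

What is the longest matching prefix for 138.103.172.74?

Entries matching 138.103.172.74:
  0.0.0.0/0 (default, matches everything)
  138.0.0.0/9 (138.0.0.0 - 138.127.255.255)
  138.100.0.0/14 (138.100.0.0 - 138.103.255.255)
Most specific is 138.100.0.0/14.

138.100.0.0/14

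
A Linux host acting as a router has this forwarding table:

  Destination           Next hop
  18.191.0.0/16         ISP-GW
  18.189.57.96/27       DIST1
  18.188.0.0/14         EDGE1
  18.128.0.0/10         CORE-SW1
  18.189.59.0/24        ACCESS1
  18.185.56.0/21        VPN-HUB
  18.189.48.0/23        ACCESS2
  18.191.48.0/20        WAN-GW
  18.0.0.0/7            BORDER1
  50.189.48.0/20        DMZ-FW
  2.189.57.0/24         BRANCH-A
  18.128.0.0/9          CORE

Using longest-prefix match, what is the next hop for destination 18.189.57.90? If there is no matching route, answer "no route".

EDGE1

Routes whose prefix contains 18.189.57.90:
  18.0.0.0/7 (18.0.0.0 - 19.255.255.255) -> BORDER1
  18.128.0.0/9 (18.128.0.0 - 18.255.255.255) -> CORE
  18.128.0.0/10 (18.128.0.0 - 18.191.255.255) -> CORE-SW1
  18.188.0.0/14 (18.188.0.0 - 18.191.255.255) -> EDGE1
More-specific entries that do NOT match:
  18.189.57.96/27 (18.189.57.96 - 18.189.57.127) does not contain 18.189.57.90
  18.189.59.0/24 (18.189.59.0 - 18.189.59.255) does not contain 18.189.57.90
  2.189.57.0/24 (2.189.57.0 - 2.189.57.255) does not contain 18.189.57.90
  18.189.48.0/23 (18.189.48.0 - 18.189.49.255) does not contain 18.189.57.90
  18.185.56.0/21 (18.185.56.0 - 18.185.63.255) does not contain 18.189.57.90
  18.191.48.0/20 (18.191.48.0 - 18.191.63.255) does not contain 18.189.57.90
  50.189.48.0/20 (50.189.48.0 - 50.189.63.255) does not contain 18.189.57.90
  18.191.0.0/16 (18.191.0.0 - 18.191.255.255) does not contain 18.189.57.90
Longest matching prefix is /14 -> next hop EDGE1.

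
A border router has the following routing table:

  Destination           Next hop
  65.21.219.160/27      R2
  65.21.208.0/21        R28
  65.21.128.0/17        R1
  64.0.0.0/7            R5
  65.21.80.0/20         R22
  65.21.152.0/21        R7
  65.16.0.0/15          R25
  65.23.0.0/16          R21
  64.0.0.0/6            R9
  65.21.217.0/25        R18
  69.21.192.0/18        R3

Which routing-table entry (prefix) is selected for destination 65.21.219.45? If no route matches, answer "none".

65.21.128.0/17

Entries matching 65.21.219.45:
  64.0.0.0/6 (64.0.0.0 - 67.255.255.255)
  64.0.0.0/7 (64.0.0.0 - 65.255.255.255)
  65.21.128.0/17 (65.21.128.0 - 65.21.255.255)
Most specific is 65.21.128.0/17.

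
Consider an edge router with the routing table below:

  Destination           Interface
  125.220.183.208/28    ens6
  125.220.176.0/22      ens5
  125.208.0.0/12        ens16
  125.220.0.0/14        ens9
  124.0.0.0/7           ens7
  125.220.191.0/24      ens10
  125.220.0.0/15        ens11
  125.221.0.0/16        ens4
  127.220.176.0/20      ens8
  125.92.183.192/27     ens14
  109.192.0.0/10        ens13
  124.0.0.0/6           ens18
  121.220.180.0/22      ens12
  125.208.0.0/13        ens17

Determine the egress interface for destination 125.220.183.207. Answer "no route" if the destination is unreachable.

Routes whose prefix contains 125.220.183.207:
  124.0.0.0/6 (124.0.0.0 - 127.255.255.255) -> ens18
  124.0.0.0/7 (124.0.0.0 - 125.255.255.255) -> ens7
  125.208.0.0/12 (125.208.0.0 - 125.223.255.255) -> ens16
  125.220.0.0/14 (125.220.0.0 - 125.223.255.255) -> ens9
  125.220.0.0/15 (125.220.0.0 - 125.221.255.255) -> ens11
More-specific entries that do NOT match:
  125.220.183.208/28 (125.220.183.208 - 125.220.183.223) does not contain 125.220.183.207
  125.92.183.192/27 (125.92.183.192 - 125.92.183.223) does not contain 125.220.183.207
  125.220.191.0/24 (125.220.191.0 - 125.220.191.255) does not contain 125.220.183.207
  125.220.176.0/22 (125.220.176.0 - 125.220.179.255) does not contain 125.220.183.207
  121.220.180.0/22 (121.220.180.0 - 121.220.183.255) does not contain 125.220.183.207
  127.220.176.0/20 (127.220.176.0 - 127.220.191.255) does not contain 125.220.183.207
  125.221.0.0/16 (125.221.0.0 - 125.221.255.255) does not contain 125.220.183.207
Longest matching prefix is /15 -> interface ens11.

ens11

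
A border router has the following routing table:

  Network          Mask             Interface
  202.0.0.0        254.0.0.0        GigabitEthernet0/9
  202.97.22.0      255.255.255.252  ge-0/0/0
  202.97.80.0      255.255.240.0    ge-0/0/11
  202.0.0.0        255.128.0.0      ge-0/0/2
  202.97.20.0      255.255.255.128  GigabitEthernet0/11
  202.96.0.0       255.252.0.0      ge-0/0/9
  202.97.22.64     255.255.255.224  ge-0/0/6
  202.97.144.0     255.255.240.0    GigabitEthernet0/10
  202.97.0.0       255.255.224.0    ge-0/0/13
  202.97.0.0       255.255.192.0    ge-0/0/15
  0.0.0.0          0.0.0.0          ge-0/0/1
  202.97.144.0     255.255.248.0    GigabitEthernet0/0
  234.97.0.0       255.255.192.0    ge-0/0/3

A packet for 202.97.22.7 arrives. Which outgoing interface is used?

Routes whose prefix contains 202.97.22.7:
  0.0.0.0/0 (default, matches everything) -> ge-0/0/1
  202.0.0.0/7 (202.0.0.0 - 203.255.255.255) -> GigabitEthernet0/9
  202.0.0.0/9 (202.0.0.0 - 202.127.255.255) -> ge-0/0/2
  202.96.0.0/14 (202.96.0.0 - 202.99.255.255) -> ge-0/0/9
  202.97.0.0/18 (202.97.0.0 - 202.97.63.255) -> ge-0/0/15
  202.97.0.0/19 (202.97.0.0 - 202.97.31.255) -> ge-0/0/13
More-specific entries that do NOT match:
  202.97.22.0/30 (202.97.22.0 - 202.97.22.3) does not contain 202.97.22.7
  202.97.22.64/27 (202.97.22.64 - 202.97.22.95) does not contain 202.97.22.7
  202.97.20.0/25 (202.97.20.0 - 202.97.20.127) does not contain 202.97.22.7
  202.97.144.0/21 (202.97.144.0 - 202.97.151.255) does not contain 202.97.22.7
  202.97.80.0/20 (202.97.80.0 - 202.97.95.255) does not contain 202.97.22.7
  202.97.144.0/20 (202.97.144.0 - 202.97.159.255) does not contain 202.97.22.7
Longest matching prefix is /19 -> interface ge-0/0/13.

ge-0/0/13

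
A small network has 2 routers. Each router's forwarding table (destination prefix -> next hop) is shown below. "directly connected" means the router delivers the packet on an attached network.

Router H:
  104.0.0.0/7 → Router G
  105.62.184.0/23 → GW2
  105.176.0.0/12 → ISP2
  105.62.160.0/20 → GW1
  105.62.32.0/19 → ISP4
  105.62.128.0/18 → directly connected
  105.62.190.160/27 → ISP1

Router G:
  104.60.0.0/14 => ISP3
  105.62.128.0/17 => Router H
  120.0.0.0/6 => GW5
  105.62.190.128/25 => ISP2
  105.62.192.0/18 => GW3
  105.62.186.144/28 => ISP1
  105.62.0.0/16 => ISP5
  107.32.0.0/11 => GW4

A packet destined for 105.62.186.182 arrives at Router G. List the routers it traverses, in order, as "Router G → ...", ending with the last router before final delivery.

Router G → Router H

At Router G: longest match for 105.62.186.182 is 105.62.128.0/17 -> Router H
At Router H: longest match for 105.62.186.182 is 105.62.128.0/18 -> directly connected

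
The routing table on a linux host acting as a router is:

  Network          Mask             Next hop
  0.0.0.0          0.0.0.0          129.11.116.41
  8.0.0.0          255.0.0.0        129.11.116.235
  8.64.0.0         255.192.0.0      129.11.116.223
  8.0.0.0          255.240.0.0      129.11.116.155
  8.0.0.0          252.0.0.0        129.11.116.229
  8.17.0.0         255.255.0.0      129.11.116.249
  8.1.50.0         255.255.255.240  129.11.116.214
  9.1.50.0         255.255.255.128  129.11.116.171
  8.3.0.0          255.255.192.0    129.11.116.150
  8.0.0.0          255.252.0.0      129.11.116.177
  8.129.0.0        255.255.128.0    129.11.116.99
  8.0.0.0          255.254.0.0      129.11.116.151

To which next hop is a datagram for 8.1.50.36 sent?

129.11.116.151

Routes whose prefix contains 8.1.50.36:
  0.0.0.0/0 (default, matches everything) -> 129.11.116.41
  8.0.0.0/6 (8.0.0.0 - 11.255.255.255) -> 129.11.116.229
  8.0.0.0/8 (8.0.0.0 - 8.255.255.255) -> 129.11.116.235
  8.0.0.0/12 (8.0.0.0 - 8.15.255.255) -> 129.11.116.155
  8.0.0.0/14 (8.0.0.0 - 8.3.255.255) -> 129.11.116.177
  8.0.0.0/15 (8.0.0.0 - 8.1.255.255) -> 129.11.116.151
More-specific entries that do NOT match:
  8.1.50.0/28 (8.1.50.0 - 8.1.50.15) does not contain 8.1.50.36
  9.1.50.0/25 (9.1.50.0 - 9.1.50.127) does not contain 8.1.50.36
  8.3.0.0/18 (8.3.0.0 - 8.3.63.255) does not contain 8.1.50.36
  8.129.0.0/17 (8.129.0.0 - 8.129.127.255) does not contain 8.1.50.36
  8.17.0.0/16 (8.17.0.0 - 8.17.255.255) does not contain 8.1.50.36
Longest matching prefix is /15 -> next hop 129.11.116.151.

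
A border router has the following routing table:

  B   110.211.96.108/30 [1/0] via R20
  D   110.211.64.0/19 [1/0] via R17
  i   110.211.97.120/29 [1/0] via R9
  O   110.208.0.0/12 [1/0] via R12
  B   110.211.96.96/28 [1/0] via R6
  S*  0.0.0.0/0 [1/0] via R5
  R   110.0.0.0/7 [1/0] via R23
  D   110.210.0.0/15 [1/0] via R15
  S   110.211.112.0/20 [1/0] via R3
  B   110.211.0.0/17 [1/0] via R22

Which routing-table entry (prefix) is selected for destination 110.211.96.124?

110.211.0.0/17

Entries matching 110.211.96.124:
  0.0.0.0/0 (default, matches everything)
  110.0.0.0/7 (110.0.0.0 - 111.255.255.255)
  110.208.0.0/12 (110.208.0.0 - 110.223.255.255)
  110.210.0.0/15 (110.210.0.0 - 110.211.255.255)
  110.211.0.0/17 (110.211.0.0 - 110.211.127.255)
Most specific is 110.211.0.0/17.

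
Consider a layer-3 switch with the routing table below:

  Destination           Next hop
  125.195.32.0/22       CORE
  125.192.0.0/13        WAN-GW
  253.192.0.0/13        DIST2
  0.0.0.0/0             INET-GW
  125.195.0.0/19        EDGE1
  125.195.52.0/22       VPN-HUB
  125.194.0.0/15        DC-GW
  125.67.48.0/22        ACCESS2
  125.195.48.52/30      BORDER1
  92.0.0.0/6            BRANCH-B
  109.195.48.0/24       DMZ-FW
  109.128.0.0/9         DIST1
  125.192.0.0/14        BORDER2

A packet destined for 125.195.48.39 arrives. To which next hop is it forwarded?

Routes whose prefix contains 125.195.48.39:
  0.0.0.0/0 (default, matches everything) -> INET-GW
  125.192.0.0/13 (125.192.0.0 - 125.199.255.255) -> WAN-GW
  125.192.0.0/14 (125.192.0.0 - 125.195.255.255) -> BORDER2
  125.194.0.0/15 (125.194.0.0 - 125.195.255.255) -> DC-GW
More-specific entries that do NOT match:
  125.195.48.52/30 (125.195.48.52 - 125.195.48.55) does not contain 125.195.48.39
  109.195.48.0/24 (109.195.48.0 - 109.195.48.255) does not contain 125.195.48.39
  125.195.32.0/22 (125.195.32.0 - 125.195.35.255) does not contain 125.195.48.39
  125.195.52.0/22 (125.195.52.0 - 125.195.55.255) does not contain 125.195.48.39
  125.67.48.0/22 (125.67.48.0 - 125.67.51.255) does not contain 125.195.48.39
  125.195.0.0/19 (125.195.0.0 - 125.195.31.255) does not contain 125.195.48.39
Longest matching prefix is /15 -> next hop DC-GW.

DC-GW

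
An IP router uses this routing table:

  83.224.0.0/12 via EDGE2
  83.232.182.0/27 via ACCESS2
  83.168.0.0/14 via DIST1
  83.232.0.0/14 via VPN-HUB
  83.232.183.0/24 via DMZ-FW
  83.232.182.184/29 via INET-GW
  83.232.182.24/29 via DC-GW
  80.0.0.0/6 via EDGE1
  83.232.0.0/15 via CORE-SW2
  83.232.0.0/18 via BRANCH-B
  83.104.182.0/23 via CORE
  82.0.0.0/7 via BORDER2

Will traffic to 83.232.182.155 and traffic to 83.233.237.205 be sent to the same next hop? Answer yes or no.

yes

83.232.182.155: longest match 83.232.0.0/15 -> CORE-SW2
83.233.237.205: longest match 83.232.0.0/15 -> CORE-SW2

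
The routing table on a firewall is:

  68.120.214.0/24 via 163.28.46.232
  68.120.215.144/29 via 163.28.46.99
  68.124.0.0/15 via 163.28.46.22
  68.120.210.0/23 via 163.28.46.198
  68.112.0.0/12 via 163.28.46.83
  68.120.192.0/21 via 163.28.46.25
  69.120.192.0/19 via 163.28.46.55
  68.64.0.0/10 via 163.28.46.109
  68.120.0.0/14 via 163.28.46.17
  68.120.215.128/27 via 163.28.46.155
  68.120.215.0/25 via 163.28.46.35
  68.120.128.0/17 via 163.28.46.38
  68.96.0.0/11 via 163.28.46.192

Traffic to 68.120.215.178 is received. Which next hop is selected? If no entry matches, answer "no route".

Routes whose prefix contains 68.120.215.178:
  68.64.0.0/10 (68.64.0.0 - 68.127.255.255) -> 163.28.46.109
  68.96.0.0/11 (68.96.0.0 - 68.127.255.255) -> 163.28.46.192
  68.112.0.0/12 (68.112.0.0 - 68.127.255.255) -> 163.28.46.83
  68.120.0.0/14 (68.120.0.0 - 68.123.255.255) -> 163.28.46.17
  68.120.128.0/17 (68.120.128.0 - 68.120.255.255) -> 163.28.46.38
More-specific entries that do NOT match:
  68.120.215.144/29 (68.120.215.144 - 68.120.215.151) does not contain 68.120.215.178
  68.120.215.128/27 (68.120.215.128 - 68.120.215.159) does not contain 68.120.215.178
  68.120.215.0/25 (68.120.215.0 - 68.120.215.127) does not contain 68.120.215.178
  68.120.214.0/24 (68.120.214.0 - 68.120.214.255) does not contain 68.120.215.178
  68.120.210.0/23 (68.120.210.0 - 68.120.211.255) does not contain 68.120.215.178
  68.120.192.0/21 (68.120.192.0 - 68.120.199.255) does not contain 68.120.215.178
  69.120.192.0/19 (69.120.192.0 - 69.120.223.255) does not contain 68.120.215.178
Longest matching prefix is /17 -> next hop 163.28.46.38.

163.28.46.38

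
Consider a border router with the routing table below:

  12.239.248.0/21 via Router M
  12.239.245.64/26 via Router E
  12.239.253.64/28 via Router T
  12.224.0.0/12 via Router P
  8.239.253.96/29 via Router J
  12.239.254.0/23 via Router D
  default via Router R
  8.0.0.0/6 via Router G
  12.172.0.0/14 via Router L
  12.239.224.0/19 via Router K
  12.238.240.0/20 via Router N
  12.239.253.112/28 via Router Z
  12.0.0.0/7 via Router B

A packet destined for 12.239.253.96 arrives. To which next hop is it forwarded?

Router M

Routes whose prefix contains 12.239.253.96:
  0.0.0.0/0 (default, matches everything) -> Router R
  12.0.0.0/7 (12.0.0.0 - 13.255.255.255) -> Router B
  12.224.0.0/12 (12.224.0.0 - 12.239.255.255) -> Router P
  12.239.224.0/19 (12.239.224.0 - 12.239.255.255) -> Router K
  12.239.248.0/21 (12.239.248.0 - 12.239.255.255) -> Router M
More-specific entries that do NOT match:
  8.239.253.96/29 (8.239.253.96 - 8.239.253.103) does not contain 12.239.253.96
  12.239.253.64/28 (12.239.253.64 - 12.239.253.79) does not contain 12.239.253.96
  12.239.253.112/28 (12.239.253.112 - 12.239.253.127) does not contain 12.239.253.96
  12.239.245.64/26 (12.239.245.64 - 12.239.245.127) does not contain 12.239.253.96
  12.239.254.0/23 (12.239.254.0 - 12.239.255.255) does not contain 12.239.253.96
Longest matching prefix is /21 -> next hop Router M.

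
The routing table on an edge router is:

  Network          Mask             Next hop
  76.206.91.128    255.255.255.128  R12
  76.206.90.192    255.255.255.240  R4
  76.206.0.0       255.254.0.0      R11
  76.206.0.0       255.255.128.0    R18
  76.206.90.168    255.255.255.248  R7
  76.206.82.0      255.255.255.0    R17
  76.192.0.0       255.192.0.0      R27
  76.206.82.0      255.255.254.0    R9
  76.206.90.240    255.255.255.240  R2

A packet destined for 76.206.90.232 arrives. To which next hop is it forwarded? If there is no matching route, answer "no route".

R18

Routes whose prefix contains 76.206.90.232:
  76.192.0.0/10 (76.192.0.0 - 76.255.255.255) -> R27
  76.206.0.0/15 (76.206.0.0 - 76.207.255.255) -> R11
  76.206.0.0/17 (76.206.0.0 - 76.206.127.255) -> R18
More-specific entries that do NOT match:
  76.206.90.168/29 (76.206.90.168 - 76.206.90.175) does not contain 76.206.90.232
  76.206.90.192/28 (76.206.90.192 - 76.206.90.207) does not contain 76.206.90.232
  76.206.90.240/28 (76.206.90.240 - 76.206.90.255) does not contain 76.206.90.232
  76.206.91.128/25 (76.206.91.128 - 76.206.91.255) does not contain 76.206.90.232
  76.206.82.0/24 (76.206.82.0 - 76.206.82.255) does not contain 76.206.90.232
  76.206.82.0/23 (76.206.82.0 - 76.206.83.255) does not contain 76.206.90.232
Longest matching prefix is /17 -> next hop R18.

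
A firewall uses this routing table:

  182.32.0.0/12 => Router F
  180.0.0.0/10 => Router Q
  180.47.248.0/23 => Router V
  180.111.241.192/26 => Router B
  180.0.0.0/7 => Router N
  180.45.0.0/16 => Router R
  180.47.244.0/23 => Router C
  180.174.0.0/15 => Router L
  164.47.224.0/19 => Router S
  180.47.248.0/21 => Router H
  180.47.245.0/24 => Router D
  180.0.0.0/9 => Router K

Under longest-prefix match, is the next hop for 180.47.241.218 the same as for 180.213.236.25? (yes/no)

no

180.47.241.218: longest match 180.0.0.0/10 -> Router Q
180.213.236.25: longest match 180.0.0.0/7 -> Router N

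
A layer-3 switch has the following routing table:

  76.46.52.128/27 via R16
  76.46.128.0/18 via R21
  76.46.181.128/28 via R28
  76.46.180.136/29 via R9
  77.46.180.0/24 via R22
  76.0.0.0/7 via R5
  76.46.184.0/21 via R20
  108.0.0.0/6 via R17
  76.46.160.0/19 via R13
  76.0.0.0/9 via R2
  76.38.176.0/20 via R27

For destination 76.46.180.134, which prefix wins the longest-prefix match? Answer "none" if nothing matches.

76.46.160.0/19

Entries matching 76.46.180.134:
  76.0.0.0/7 (76.0.0.0 - 77.255.255.255)
  76.0.0.0/9 (76.0.0.0 - 76.127.255.255)
  76.46.128.0/18 (76.46.128.0 - 76.46.191.255)
  76.46.160.0/19 (76.46.160.0 - 76.46.191.255)
Most specific is 76.46.160.0/19.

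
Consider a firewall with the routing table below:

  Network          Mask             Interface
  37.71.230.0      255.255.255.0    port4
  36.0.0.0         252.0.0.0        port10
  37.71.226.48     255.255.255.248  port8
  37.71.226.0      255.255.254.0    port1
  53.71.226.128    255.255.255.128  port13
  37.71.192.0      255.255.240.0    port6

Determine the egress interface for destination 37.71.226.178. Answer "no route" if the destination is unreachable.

Routes whose prefix contains 37.71.226.178:
  36.0.0.0/6 (36.0.0.0 - 39.255.255.255) -> port10
  37.71.226.0/23 (37.71.226.0 - 37.71.227.255) -> port1
More-specific entries that do NOT match:
  37.71.226.48/29 (37.71.226.48 - 37.71.226.55) does not contain 37.71.226.178
  53.71.226.128/25 (53.71.226.128 - 53.71.226.255) does not contain 37.71.226.178
  37.71.230.0/24 (37.71.230.0 - 37.71.230.255) does not contain 37.71.226.178
Longest matching prefix is /23 -> interface port1.

port1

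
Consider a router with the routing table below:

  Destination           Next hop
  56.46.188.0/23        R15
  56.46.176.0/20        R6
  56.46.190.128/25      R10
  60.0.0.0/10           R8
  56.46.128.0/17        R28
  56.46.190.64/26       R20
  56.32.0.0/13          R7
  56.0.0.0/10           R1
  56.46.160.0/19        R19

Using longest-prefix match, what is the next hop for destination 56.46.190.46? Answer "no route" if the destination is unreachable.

Routes whose prefix contains 56.46.190.46:
  56.0.0.0/10 (56.0.0.0 - 56.63.255.255) -> R1
  56.46.128.0/17 (56.46.128.0 - 56.46.255.255) -> R28
  56.46.160.0/19 (56.46.160.0 - 56.46.191.255) -> R19
  56.46.176.0/20 (56.46.176.0 - 56.46.191.255) -> R6
More-specific entries that do NOT match:
  56.46.190.64/26 (56.46.190.64 - 56.46.190.127) does not contain 56.46.190.46
  56.46.190.128/25 (56.46.190.128 - 56.46.190.255) does not contain 56.46.190.46
  56.46.188.0/23 (56.46.188.0 - 56.46.189.255) does not contain 56.46.190.46
Longest matching prefix is /20 -> next hop R6.

R6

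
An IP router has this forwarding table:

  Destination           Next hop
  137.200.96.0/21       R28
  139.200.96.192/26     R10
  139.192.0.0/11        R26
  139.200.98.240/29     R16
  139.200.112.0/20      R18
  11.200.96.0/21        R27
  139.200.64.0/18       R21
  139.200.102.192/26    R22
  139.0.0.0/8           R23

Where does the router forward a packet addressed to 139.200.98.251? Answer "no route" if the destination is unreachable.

Routes whose prefix contains 139.200.98.251:
  139.0.0.0/8 (139.0.0.0 - 139.255.255.255) -> R23
  139.192.0.0/11 (139.192.0.0 - 139.223.255.255) -> R26
  139.200.64.0/18 (139.200.64.0 - 139.200.127.255) -> R21
More-specific entries that do NOT match:
  139.200.98.240/29 (139.200.98.240 - 139.200.98.247) does not contain 139.200.98.251
  139.200.96.192/26 (139.200.96.192 - 139.200.96.255) does not contain 139.200.98.251
  139.200.102.192/26 (139.200.102.192 - 139.200.102.255) does not contain 139.200.98.251
  137.200.96.0/21 (137.200.96.0 - 137.200.103.255) does not contain 139.200.98.251
  11.200.96.0/21 (11.200.96.0 - 11.200.103.255) does not contain 139.200.98.251
  139.200.112.0/20 (139.200.112.0 - 139.200.127.255) does not contain 139.200.98.251
Longest matching prefix is /18 -> next hop R21.

R21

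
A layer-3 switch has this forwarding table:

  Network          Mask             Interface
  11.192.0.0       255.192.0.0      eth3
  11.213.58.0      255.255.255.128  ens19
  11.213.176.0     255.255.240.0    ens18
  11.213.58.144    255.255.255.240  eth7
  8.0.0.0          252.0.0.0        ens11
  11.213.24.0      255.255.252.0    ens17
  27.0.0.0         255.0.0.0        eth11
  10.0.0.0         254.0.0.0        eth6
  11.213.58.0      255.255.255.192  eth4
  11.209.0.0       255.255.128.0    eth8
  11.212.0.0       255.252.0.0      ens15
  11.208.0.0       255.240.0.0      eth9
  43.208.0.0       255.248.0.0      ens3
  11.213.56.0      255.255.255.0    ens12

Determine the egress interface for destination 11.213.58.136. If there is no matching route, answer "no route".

ens15

Routes whose prefix contains 11.213.58.136:
  8.0.0.0/6 (8.0.0.0 - 11.255.255.255) -> ens11
  10.0.0.0/7 (10.0.0.0 - 11.255.255.255) -> eth6
  11.192.0.0/10 (11.192.0.0 - 11.255.255.255) -> eth3
  11.208.0.0/12 (11.208.0.0 - 11.223.255.255) -> eth9
  11.212.0.0/14 (11.212.0.0 - 11.215.255.255) -> ens15
More-specific entries that do NOT match:
  11.213.58.144/28 (11.213.58.144 - 11.213.58.159) does not contain 11.213.58.136
  11.213.58.0/26 (11.213.58.0 - 11.213.58.63) does not contain 11.213.58.136
  11.213.58.0/25 (11.213.58.0 - 11.213.58.127) does not contain 11.213.58.136
  11.213.56.0/24 (11.213.56.0 - 11.213.56.255) does not contain 11.213.58.136
  11.213.24.0/22 (11.213.24.0 - 11.213.27.255) does not contain 11.213.58.136
  11.213.176.0/20 (11.213.176.0 - 11.213.191.255) does not contain 11.213.58.136
  11.209.0.0/17 (11.209.0.0 - 11.209.127.255) does not contain 11.213.58.136
Longest matching prefix is /14 -> interface ens15.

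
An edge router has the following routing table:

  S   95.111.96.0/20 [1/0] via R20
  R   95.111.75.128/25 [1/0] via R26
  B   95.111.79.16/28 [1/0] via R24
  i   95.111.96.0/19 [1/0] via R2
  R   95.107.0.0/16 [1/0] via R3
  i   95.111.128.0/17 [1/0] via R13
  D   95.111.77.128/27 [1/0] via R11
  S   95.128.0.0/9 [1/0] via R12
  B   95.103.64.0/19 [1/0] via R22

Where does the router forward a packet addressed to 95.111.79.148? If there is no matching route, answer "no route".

no route

No entry's prefix contains 95.111.79.148; there is no default route.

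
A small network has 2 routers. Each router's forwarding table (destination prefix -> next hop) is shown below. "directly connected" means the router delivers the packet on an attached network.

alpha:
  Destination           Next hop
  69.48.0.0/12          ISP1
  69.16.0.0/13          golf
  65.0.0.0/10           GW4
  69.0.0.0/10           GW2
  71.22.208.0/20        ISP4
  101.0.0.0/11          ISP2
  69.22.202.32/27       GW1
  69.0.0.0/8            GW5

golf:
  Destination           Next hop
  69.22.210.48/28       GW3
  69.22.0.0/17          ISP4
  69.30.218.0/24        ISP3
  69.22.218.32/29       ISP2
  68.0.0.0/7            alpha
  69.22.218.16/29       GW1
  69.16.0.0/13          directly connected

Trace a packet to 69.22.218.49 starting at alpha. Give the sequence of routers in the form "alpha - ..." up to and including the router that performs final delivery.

alpha - golf

At alpha: longest match for 69.22.218.49 is 69.16.0.0/13 -> golf
At golf: longest match for 69.22.218.49 is 69.16.0.0/13 -> directly connected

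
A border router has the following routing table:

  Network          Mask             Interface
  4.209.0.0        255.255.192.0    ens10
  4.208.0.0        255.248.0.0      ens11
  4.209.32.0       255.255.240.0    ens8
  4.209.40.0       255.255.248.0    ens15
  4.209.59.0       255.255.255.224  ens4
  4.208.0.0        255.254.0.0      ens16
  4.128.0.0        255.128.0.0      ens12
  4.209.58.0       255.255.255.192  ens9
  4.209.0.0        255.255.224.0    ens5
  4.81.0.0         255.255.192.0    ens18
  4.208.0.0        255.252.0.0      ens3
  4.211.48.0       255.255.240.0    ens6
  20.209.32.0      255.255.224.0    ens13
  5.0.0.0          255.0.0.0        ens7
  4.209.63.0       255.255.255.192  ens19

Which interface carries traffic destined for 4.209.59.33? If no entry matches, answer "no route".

Routes whose prefix contains 4.209.59.33:
  4.128.0.0/9 (4.128.0.0 - 4.255.255.255) -> ens12
  4.208.0.0/13 (4.208.0.0 - 4.215.255.255) -> ens11
  4.208.0.0/14 (4.208.0.0 - 4.211.255.255) -> ens3
  4.208.0.0/15 (4.208.0.0 - 4.209.255.255) -> ens16
  4.209.0.0/18 (4.209.0.0 - 4.209.63.255) -> ens10
More-specific entries that do NOT match:
  4.209.59.0/27 (4.209.59.0 - 4.209.59.31) does not contain 4.209.59.33
  4.209.58.0/26 (4.209.58.0 - 4.209.58.63) does not contain 4.209.59.33
  4.209.63.0/26 (4.209.63.0 - 4.209.63.63) does not contain 4.209.59.33
  4.209.40.0/21 (4.209.40.0 - 4.209.47.255) does not contain 4.209.59.33
  4.209.32.0/20 (4.209.32.0 - 4.209.47.255) does not contain 4.209.59.33
  4.211.48.0/20 (4.211.48.0 - 4.211.63.255) does not contain 4.209.59.33
  4.209.0.0/19 (4.209.0.0 - 4.209.31.255) does not contain 4.209.59.33
  20.209.32.0/19 (20.209.32.0 - 20.209.63.255) does not contain 4.209.59.33
Longest matching prefix is /18 -> interface ens10.

ens10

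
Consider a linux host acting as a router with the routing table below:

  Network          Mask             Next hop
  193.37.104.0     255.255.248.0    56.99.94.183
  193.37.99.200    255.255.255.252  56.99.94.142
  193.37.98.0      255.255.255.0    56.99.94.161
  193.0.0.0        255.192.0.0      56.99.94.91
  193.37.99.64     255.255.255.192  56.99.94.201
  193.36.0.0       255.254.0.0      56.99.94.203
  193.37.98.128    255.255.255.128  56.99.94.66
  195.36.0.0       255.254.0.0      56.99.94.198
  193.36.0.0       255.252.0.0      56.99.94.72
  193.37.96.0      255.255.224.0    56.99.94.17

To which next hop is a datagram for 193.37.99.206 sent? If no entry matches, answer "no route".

56.99.94.17

Routes whose prefix contains 193.37.99.206:
  193.0.0.0/10 (193.0.0.0 - 193.63.255.255) -> 56.99.94.91
  193.36.0.0/14 (193.36.0.0 - 193.39.255.255) -> 56.99.94.72
  193.36.0.0/15 (193.36.0.0 - 193.37.255.255) -> 56.99.94.203
  193.37.96.0/19 (193.37.96.0 - 193.37.127.255) -> 56.99.94.17
More-specific entries that do NOT match:
  193.37.99.200/30 (193.37.99.200 - 193.37.99.203) does not contain 193.37.99.206
  193.37.99.64/26 (193.37.99.64 - 193.37.99.127) does not contain 193.37.99.206
  193.37.98.128/25 (193.37.98.128 - 193.37.98.255) does not contain 193.37.99.206
  193.37.98.0/24 (193.37.98.0 - 193.37.98.255) does not contain 193.37.99.206
  193.37.104.0/21 (193.37.104.0 - 193.37.111.255) does not contain 193.37.99.206
Longest matching prefix is /19 -> next hop 56.99.94.17.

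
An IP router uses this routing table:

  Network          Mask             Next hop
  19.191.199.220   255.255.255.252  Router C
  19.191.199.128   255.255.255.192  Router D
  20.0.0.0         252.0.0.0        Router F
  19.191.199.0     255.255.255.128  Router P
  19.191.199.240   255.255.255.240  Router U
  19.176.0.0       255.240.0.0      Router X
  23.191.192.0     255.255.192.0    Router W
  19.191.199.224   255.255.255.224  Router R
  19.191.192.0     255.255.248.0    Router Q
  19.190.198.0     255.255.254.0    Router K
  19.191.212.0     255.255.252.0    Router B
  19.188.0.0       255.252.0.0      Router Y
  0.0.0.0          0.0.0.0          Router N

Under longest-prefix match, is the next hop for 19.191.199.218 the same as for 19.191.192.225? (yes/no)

yes

19.191.199.218: longest match 19.191.192.0/21 -> Router Q
19.191.192.225: longest match 19.191.192.0/21 -> Router Q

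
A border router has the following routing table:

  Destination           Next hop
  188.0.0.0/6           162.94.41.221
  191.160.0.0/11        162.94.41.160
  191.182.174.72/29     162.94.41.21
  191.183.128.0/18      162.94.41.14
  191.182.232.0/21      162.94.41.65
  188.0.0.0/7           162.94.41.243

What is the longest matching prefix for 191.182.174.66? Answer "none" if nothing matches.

Entries matching 191.182.174.66:
  188.0.0.0/6 (188.0.0.0 - 191.255.255.255)
  191.160.0.0/11 (191.160.0.0 - 191.191.255.255)
Most specific is 191.160.0.0/11.

191.160.0.0/11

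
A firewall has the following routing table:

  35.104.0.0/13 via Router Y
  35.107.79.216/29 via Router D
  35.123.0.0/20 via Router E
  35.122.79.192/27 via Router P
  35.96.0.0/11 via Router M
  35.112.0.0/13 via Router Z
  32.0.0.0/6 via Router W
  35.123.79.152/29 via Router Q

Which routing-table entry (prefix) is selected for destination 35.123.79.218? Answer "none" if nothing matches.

Entries matching 35.123.79.218:
  32.0.0.0/6 (32.0.0.0 - 35.255.255.255)
  35.96.0.0/11 (35.96.0.0 - 35.127.255.255)
Most specific is 35.96.0.0/11.

35.96.0.0/11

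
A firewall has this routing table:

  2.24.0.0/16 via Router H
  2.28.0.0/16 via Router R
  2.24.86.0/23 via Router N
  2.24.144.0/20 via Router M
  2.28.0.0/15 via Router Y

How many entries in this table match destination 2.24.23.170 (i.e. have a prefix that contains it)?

1

Prefixes containing 2.24.23.170:
  2.24.0.0/16 (2.24.0.0 - 2.24.255.255)
Total matching entries: 1.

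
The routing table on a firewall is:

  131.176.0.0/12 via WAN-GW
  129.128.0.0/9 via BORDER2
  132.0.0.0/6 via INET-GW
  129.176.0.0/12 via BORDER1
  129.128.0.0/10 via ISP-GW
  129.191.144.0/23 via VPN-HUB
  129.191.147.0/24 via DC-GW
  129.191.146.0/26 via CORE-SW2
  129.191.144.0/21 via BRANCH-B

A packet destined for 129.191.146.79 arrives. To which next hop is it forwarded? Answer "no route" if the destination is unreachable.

BRANCH-B

Routes whose prefix contains 129.191.146.79:
  129.128.0.0/9 (129.128.0.0 - 129.255.255.255) -> BORDER2
  129.128.0.0/10 (129.128.0.0 - 129.191.255.255) -> ISP-GW
  129.176.0.0/12 (129.176.0.0 - 129.191.255.255) -> BORDER1
  129.191.144.0/21 (129.191.144.0 - 129.191.151.255) -> BRANCH-B
More-specific entries that do NOT match:
  129.191.146.0/26 (129.191.146.0 - 129.191.146.63) does not contain 129.191.146.79
  129.191.147.0/24 (129.191.147.0 - 129.191.147.255) does not contain 129.191.146.79
  129.191.144.0/23 (129.191.144.0 - 129.191.145.255) does not contain 129.191.146.79
Longest matching prefix is /21 -> next hop BRANCH-B.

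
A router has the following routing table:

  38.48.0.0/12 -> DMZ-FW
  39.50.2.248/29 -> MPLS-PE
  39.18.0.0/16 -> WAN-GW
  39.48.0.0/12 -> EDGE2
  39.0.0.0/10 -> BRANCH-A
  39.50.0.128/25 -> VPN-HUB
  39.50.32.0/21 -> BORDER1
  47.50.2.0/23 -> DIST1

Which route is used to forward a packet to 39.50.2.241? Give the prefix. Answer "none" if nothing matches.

Entries matching 39.50.2.241:
  39.0.0.0/10 (39.0.0.0 - 39.63.255.255)
  39.48.0.0/12 (39.48.0.0 - 39.63.255.255)
Most specific is 39.48.0.0/12.

39.48.0.0/12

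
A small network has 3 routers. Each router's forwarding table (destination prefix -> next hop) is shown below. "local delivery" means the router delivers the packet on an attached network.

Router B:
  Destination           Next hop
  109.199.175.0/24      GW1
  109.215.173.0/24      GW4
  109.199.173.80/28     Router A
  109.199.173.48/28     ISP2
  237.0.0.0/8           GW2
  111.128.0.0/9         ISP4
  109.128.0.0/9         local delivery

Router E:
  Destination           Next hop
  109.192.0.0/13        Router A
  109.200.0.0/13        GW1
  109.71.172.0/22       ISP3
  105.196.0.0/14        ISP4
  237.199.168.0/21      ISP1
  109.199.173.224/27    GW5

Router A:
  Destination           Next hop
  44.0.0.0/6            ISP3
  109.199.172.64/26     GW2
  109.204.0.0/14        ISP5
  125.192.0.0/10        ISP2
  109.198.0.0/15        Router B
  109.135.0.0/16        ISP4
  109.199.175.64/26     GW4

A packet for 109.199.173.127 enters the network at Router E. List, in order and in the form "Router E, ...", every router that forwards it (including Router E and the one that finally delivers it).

Router E, Router A, Router B

At Router E: longest match for 109.199.173.127 is 109.192.0.0/13 -> Router A
At Router A: longest match for 109.199.173.127 is 109.198.0.0/15 -> Router B
At Router B: longest match for 109.199.173.127 is 109.128.0.0/9 -> local delivery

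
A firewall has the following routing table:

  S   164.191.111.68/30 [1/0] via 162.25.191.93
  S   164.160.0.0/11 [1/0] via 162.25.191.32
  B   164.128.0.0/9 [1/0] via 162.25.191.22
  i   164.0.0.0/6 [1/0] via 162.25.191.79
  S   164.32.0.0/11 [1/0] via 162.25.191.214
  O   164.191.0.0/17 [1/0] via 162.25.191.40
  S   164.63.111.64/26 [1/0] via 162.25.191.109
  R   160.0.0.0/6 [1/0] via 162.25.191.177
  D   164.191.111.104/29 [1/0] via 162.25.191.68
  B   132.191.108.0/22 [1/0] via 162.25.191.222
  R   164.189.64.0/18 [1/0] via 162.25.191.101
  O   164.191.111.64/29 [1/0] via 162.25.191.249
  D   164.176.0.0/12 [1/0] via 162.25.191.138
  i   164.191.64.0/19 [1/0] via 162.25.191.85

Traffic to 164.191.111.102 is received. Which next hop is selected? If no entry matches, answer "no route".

162.25.191.40

Routes whose prefix contains 164.191.111.102:
  164.0.0.0/6 (164.0.0.0 - 167.255.255.255) -> 162.25.191.79
  164.128.0.0/9 (164.128.0.0 - 164.255.255.255) -> 162.25.191.22
  164.160.0.0/11 (164.160.0.0 - 164.191.255.255) -> 162.25.191.32
  164.176.0.0/12 (164.176.0.0 - 164.191.255.255) -> 162.25.191.138
  164.191.0.0/17 (164.191.0.0 - 164.191.127.255) -> 162.25.191.40
More-specific entries that do NOT match:
  164.191.111.68/30 (164.191.111.68 - 164.191.111.71) does not contain 164.191.111.102
  164.191.111.104/29 (164.191.111.104 - 164.191.111.111) does not contain 164.191.111.102
  164.191.111.64/29 (164.191.111.64 - 164.191.111.71) does not contain 164.191.111.102
  164.63.111.64/26 (164.63.111.64 - 164.63.111.127) does not contain 164.191.111.102
  132.191.108.0/22 (132.191.108.0 - 132.191.111.255) does not contain 164.191.111.102
  164.191.64.0/19 (164.191.64.0 - 164.191.95.255) does not contain 164.191.111.102
  164.189.64.0/18 (164.189.64.0 - 164.189.127.255) does not contain 164.191.111.102
Longest matching prefix is /17 -> next hop 162.25.191.40.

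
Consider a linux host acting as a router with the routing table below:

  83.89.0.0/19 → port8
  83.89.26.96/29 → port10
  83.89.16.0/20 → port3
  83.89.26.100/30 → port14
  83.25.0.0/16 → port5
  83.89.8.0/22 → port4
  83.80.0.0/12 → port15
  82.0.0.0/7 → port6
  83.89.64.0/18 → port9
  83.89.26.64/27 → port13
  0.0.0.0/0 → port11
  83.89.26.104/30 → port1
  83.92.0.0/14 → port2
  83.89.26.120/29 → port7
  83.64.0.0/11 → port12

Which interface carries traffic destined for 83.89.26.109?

Routes whose prefix contains 83.89.26.109:
  0.0.0.0/0 (default, matches everything) -> port11
  82.0.0.0/7 (82.0.0.0 - 83.255.255.255) -> port6
  83.64.0.0/11 (83.64.0.0 - 83.95.255.255) -> port12
  83.80.0.0/12 (83.80.0.0 - 83.95.255.255) -> port15
  83.89.0.0/19 (83.89.0.0 - 83.89.31.255) -> port8
  83.89.16.0/20 (83.89.16.0 - 83.89.31.255) -> port3
More-specific entries that do NOT match:
  83.89.26.100/30 (83.89.26.100 - 83.89.26.103) does not contain 83.89.26.109
  83.89.26.104/30 (83.89.26.104 - 83.89.26.107) does not contain 83.89.26.109
  83.89.26.96/29 (83.89.26.96 - 83.89.26.103) does not contain 83.89.26.109
  83.89.26.120/29 (83.89.26.120 - 83.89.26.127) does not contain 83.89.26.109
  83.89.26.64/27 (83.89.26.64 - 83.89.26.95) does not contain 83.89.26.109
  83.89.8.0/22 (83.89.8.0 - 83.89.11.255) does not contain 83.89.26.109
Longest matching prefix is /20 -> interface port3.

port3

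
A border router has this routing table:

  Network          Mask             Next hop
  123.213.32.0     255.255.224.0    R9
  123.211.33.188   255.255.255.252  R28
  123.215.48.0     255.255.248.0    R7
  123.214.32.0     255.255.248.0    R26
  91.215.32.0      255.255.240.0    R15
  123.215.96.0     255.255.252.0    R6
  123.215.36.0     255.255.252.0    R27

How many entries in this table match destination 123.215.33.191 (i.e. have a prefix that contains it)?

0

No listed prefix contains 123.215.33.191.
Total matching entries: 0.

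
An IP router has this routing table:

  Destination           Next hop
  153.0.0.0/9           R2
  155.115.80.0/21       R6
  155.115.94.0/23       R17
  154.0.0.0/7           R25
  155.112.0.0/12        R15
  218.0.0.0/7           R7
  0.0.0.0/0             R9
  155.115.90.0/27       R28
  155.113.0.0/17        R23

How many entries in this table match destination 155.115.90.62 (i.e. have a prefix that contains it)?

3

Prefixes containing 155.115.90.62:
  0.0.0.0/0 (default, matches everything)
  154.0.0.0/7 (154.0.0.0 - 155.255.255.255)
  155.112.0.0/12 (155.112.0.0 - 155.127.255.255)
Total matching entries: 3.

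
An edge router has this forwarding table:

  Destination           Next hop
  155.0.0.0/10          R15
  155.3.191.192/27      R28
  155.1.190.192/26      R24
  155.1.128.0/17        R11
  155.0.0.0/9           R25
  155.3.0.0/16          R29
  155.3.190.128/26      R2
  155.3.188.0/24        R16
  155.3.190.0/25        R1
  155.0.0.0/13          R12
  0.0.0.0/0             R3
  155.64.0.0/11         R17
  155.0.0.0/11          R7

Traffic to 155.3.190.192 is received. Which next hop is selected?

R29

Routes whose prefix contains 155.3.190.192:
  0.0.0.0/0 (default, matches everything) -> R3
  155.0.0.0/9 (155.0.0.0 - 155.127.255.255) -> R25
  155.0.0.0/10 (155.0.0.0 - 155.63.255.255) -> R15
  155.0.0.0/11 (155.0.0.0 - 155.31.255.255) -> R7
  155.0.0.0/13 (155.0.0.0 - 155.7.255.255) -> R12
  155.3.0.0/16 (155.3.0.0 - 155.3.255.255) -> R29
More-specific entries that do NOT match:
  155.3.191.192/27 (155.3.191.192 - 155.3.191.223) does not contain 155.3.190.192
  155.1.190.192/26 (155.1.190.192 - 155.1.190.255) does not contain 155.3.190.192
  155.3.190.128/26 (155.3.190.128 - 155.3.190.191) does not contain 155.3.190.192
  155.3.190.0/25 (155.3.190.0 - 155.3.190.127) does not contain 155.3.190.192
  155.3.188.0/24 (155.3.188.0 - 155.3.188.255) does not contain 155.3.190.192
  155.1.128.0/17 (155.1.128.0 - 155.1.255.255) does not contain 155.3.190.192
Longest matching prefix is /16 -> next hop R29.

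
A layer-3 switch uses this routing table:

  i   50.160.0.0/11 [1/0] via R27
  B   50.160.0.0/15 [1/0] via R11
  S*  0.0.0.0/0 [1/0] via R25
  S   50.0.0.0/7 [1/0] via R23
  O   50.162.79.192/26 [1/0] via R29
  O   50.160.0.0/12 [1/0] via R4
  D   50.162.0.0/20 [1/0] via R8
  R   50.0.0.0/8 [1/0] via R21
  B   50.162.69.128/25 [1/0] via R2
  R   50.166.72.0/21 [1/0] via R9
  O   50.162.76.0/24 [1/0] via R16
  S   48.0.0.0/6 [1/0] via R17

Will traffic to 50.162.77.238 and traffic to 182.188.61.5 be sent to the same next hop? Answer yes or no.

no

50.162.77.238: longest match 50.160.0.0/12 -> R4
182.188.61.5: longest match 0.0.0.0/0 -> R25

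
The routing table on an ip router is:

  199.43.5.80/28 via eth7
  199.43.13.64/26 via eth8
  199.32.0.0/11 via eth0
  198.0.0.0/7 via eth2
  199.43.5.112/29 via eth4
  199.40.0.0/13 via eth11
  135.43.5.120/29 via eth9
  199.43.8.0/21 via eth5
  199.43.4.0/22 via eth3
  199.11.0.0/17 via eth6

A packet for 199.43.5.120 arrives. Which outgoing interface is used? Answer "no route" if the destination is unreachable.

Routes whose prefix contains 199.43.5.120:
  198.0.0.0/7 (198.0.0.0 - 199.255.255.255) -> eth2
  199.32.0.0/11 (199.32.0.0 - 199.63.255.255) -> eth0
  199.40.0.0/13 (199.40.0.0 - 199.47.255.255) -> eth11
  199.43.4.0/22 (199.43.4.0 - 199.43.7.255) -> eth3
More-specific entries that do NOT match:
  199.43.5.112/29 (199.43.5.112 - 199.43.5.119) does not contain 199.43.5.120
  135.43.5.120/29 (135.43.5.120 - 135.43.5.127) does not contain 199.43.5.120
  199.43.5.80/28 (199.43.5.80 - 199.43.5.95) does not contain 199.43.5.120
  199.43.13.64/26 (199.43.13.64 - 199.43.13.127) does not contain 199.43.5.120
Longest matching prefix is /22 -> interface eth3.

eth3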